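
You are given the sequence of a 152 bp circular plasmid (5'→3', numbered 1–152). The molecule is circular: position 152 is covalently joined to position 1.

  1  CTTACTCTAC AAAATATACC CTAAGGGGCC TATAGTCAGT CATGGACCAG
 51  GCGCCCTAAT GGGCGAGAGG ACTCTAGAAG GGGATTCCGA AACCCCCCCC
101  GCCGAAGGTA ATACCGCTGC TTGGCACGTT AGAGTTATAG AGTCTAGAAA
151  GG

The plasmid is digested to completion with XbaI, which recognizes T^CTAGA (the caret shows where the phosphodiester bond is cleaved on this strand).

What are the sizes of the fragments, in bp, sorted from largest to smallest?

82, 70 bp

XbaI sites (TCTAGA) start at positions 73, 143.
XbaI cuts after the first base of each site, so after positions 73, 143.
Circular molecule, 2 cuts → 2 fragments:
  74–143 → 70 bp
  144–152 then 1–73 → 9 + 73 = 82 bp
Sorted largest to smallest: 82, 70 bp.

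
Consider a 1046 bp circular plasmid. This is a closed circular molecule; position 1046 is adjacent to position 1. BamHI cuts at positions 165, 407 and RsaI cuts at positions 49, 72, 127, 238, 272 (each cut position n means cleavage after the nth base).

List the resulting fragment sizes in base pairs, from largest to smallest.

Combined cut positions (sorted): 49, 72, 127, 165, 238, 272, 407.
Circular molecule, 7 cuts → 7 fragments:
  72 − 49 = 23 bp
  127 − 72 = 55 bp
  165 − 127 = 38 bp
  238 − 165 = 73 bp
  272 − 238 = 34 bp
  407 − 272 = 135 bp
  wrap: 1046 − 407 + 49 = 688 bp
Sorted largest to smallest: 688, 135, 73, 55, 38, 34, 23 bp.

688, 135, 73, 55, 38, 34, 23 bp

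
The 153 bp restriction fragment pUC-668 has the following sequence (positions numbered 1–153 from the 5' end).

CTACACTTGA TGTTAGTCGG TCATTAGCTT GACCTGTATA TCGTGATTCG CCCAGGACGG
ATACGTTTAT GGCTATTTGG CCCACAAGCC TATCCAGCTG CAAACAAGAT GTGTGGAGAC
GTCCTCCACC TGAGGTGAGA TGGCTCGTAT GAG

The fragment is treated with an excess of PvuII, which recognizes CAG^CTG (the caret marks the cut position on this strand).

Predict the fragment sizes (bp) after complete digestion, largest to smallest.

The PvuII site (CAGCTG) starts at position 95.
PvuII cuts after base 3 of each site, so after position 97.
Linear molecule, 1 cut → 2 fragments:
  1–97 → 97 bp
  98–153 → 56 bp
Sorted largest to smallest: 97, 56 bp.

97, 56 bp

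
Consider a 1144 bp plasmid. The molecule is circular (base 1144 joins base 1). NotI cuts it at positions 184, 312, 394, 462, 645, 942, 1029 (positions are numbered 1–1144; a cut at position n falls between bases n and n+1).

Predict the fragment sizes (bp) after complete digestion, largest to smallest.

Circular molecule, 7 cuts → 7 fragments:
  312 − 184 = 128 bp
  394 − 312 = 82 bp
  462 − 394 = 68 bp
  645 − 462 = 183 bp
  942 − 645 = 297 bp
  1029 − 942 = 87 bp
  wrap: 1144 − 1029 + 184 = 299 bp
Sorted largest to smallest: 299, 297, 183, 128, 87, 82, 68 bp.

299, 297, 183, 128, 87, 82, 68 bp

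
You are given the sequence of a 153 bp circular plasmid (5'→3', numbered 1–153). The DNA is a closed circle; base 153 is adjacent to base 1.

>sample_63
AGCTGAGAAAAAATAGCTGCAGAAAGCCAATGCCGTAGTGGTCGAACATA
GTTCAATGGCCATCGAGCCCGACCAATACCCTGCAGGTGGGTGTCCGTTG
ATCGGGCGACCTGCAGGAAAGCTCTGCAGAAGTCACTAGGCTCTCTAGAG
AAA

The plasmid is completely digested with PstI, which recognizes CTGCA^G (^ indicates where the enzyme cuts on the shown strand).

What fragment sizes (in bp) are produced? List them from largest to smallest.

64, 46, 30, 13 bp

PstI sites (CTGCAG) start at positions 17, 81, 111, 124.
PstI cuts after base 5 of each site (before the last base), so after positions 21, 85, 115, 128.
Circular molecule, 4 cuts → 4 fragments:
  22–85 → 64 bp
  86–115 → 30 bp
  116–128 → 13 bp
  129–153 then 1–21 → 25 + 21 = 46 bp
Sorted largest to smallest: 64, 46, 30, 13 bp.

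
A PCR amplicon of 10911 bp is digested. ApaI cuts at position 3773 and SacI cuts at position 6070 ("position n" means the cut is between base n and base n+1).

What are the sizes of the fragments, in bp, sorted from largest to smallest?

4841, 3773, 2297 bp

Combined cut positions (sorted): 3773, 6070.
Linear molecule, 2 cuts → 3 fragments:
  3773 − 0 = 3773 bp
  6070 − 3773 = 2297 bp
  10911 − 6070 = 4841 bp
Sorted largest to smallest: 4841, 3773, 2297 bp.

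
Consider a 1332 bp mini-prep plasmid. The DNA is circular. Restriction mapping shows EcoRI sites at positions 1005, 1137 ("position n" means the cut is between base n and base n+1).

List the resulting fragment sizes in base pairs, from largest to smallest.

1200, 132 bp

Circular molecule, 2 cuts → 2 fragments:
  1137 − 1005 = 132 bp
  wrap: 1332 − 1137 + 1005 = 1200 bp
Sorted largest to smallest: 1200, 132 bp.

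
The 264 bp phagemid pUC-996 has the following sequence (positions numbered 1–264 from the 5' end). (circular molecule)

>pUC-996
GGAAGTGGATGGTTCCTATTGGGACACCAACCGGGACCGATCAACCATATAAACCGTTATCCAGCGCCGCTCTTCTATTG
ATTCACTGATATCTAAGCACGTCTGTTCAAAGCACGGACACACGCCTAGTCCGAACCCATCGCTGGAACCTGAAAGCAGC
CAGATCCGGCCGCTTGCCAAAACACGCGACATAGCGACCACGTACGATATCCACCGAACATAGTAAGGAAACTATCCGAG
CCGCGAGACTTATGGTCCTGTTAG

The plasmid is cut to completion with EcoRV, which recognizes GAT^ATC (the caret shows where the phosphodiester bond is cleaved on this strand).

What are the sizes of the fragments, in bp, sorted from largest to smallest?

EcoRV sites (GATATC) start at positions 88, 206.
EcoRV cuts after base 3 of each site, so after positions 90, 208.
Circular molecule, 2 cuts → 2 fragments:
  91–208 → 118 bp
  209–264 then 1–90 → 56 + 90 = 146 bp
Sorted largest to smallest: 146, 118 bp.

146, 118 bp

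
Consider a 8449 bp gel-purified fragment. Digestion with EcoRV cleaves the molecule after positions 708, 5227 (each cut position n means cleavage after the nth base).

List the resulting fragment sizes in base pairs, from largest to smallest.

4519, 3222, 708 bp

Linear molecule, 2 cuts → 3 fragments:
  708 − 0 = 708 bp
  5227 − 708 = 4519 bp
  8449 − 5227 = 3222 bp
Sorted largest to smallest: 4519, 3222, 708 bp.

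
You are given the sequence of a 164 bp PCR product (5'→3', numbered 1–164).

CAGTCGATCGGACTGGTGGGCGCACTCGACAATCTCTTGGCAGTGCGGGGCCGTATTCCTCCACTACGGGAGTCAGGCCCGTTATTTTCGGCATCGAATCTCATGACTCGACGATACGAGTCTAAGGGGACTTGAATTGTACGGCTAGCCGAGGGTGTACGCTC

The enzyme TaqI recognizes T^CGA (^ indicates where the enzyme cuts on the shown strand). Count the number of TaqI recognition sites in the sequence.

TCGA occurs starting at positions 4, 26, 94, 108.
TaqI cuts at 4 sites.

4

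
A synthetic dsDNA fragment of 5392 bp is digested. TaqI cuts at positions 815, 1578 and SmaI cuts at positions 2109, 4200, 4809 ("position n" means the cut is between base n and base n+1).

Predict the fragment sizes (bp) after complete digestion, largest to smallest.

Combined cut positions (sorted): 815, 1578, 2109, 4200, 4809.
Linear molecule, 5 cuts → 6 fragments:
  815 − 0 = 815 bp
  1578 − 815 = 763 bp
  2109 − 1578 = 531 bp
  4200 − 2109 = 2091 bp
  4809 − 4200 = 609 bp
  5392 − 4809 = 583 bp
Sorted largest to smallest: 2091, 815, 763, 609, 583, 531 bp.

2091, 815, 763, 609, 583, 531 bp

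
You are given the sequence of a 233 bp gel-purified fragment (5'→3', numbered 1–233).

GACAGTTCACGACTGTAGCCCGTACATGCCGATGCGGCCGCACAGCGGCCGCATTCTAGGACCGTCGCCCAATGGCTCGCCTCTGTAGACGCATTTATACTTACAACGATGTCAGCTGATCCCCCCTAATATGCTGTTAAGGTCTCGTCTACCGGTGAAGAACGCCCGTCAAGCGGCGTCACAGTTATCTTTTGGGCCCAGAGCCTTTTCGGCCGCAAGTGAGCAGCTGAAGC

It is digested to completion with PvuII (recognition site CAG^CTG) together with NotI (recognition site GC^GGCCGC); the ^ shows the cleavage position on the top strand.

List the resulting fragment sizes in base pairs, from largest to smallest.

111, 69, 35, 11, 7 bp

PvuII sites (CAGCTG) start at positions 113, 224.
PvuII cuts after base 3 of each site, so after positions 115, 226.
NotI sites (GCGGCCGC) start at positions 34, 45.
NotI cuts after base 2 of each site, so after positions 35, 46.
Combined cut positions: 35, 46, 115, 226.
Linear molecule, 4 cuts → 5 fragments:
  1–35 → 35 bp
  36–46 → 11 bp
  47–115 → 69 bp
  116–226 → 111 bp
  227–233 → 7 bp
Sorted largest to smallest: 111, 69, 35, 11, 7 bp.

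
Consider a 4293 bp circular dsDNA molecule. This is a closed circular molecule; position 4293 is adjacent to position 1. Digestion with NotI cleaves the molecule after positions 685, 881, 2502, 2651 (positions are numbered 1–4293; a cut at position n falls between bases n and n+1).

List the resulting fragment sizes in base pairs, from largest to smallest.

2327, 1621, 196, 149 bp

Circular molecule, 4 cuts → 4 fragments:
  881 − 685 = 196 bp
  2502 − 881 = 1621 bp
  2651 − 2502 = 149 bp
  wrap: 4293 − 2651 + 685 = 2327 bp
Sorted largest to smallest: 2327, 1621, 196, 149 bp.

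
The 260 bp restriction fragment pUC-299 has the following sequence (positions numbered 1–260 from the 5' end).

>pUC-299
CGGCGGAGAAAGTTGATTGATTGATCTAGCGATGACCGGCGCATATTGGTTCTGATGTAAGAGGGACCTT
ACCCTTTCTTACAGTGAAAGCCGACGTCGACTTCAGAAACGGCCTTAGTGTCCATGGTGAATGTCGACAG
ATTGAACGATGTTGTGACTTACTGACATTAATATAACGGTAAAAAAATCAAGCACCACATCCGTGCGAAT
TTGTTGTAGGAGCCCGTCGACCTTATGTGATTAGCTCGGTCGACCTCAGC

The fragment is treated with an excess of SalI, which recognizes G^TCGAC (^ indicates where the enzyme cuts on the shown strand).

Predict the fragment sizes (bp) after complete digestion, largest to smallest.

96, 93, 37, 23, 11 bp

SalI sites (GTCGAC) start at positions 96, 133, 226, 249.
SalI cuts after the first base of each site, so after positions 96, 133, 226, 249.
Linear molecule, 4 cuts → 5 fragments:
  1–96 → 96 bp
  97–133 → 37 bp
  134–226 → 93 bp
  227–249 → 23 bp
  250–260 → 11 bp
Sorted largest to smallest: 96, 93, 37, 23, 11 bp.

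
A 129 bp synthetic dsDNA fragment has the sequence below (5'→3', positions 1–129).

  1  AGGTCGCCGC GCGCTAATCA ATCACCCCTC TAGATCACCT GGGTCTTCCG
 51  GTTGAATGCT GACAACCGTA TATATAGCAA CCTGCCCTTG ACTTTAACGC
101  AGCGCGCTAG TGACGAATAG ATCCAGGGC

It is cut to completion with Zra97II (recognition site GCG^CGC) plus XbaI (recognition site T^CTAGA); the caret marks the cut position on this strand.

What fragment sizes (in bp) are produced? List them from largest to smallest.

75, 25, 18, 11 bp

Zra97II sites (GCGCGC) start at positions 9, 102.
Zra97II cuts after base 3 of each site, so after positions 11, 104.
The XbaI site (TCTAGA) starts at position 29.
XbaI cuts after the first base of each site, so after position 29.
Combined cut positions: 11, 29, 104.
Linear molecule, 3 cuts → 4 fragments:
  1–11 → 11 bp
  12–29 → 18 bp
  30–104 → 75 bp
  105–129 → 25 bp
Sorted largest to smallest: 75, 25, 18, 11 bp.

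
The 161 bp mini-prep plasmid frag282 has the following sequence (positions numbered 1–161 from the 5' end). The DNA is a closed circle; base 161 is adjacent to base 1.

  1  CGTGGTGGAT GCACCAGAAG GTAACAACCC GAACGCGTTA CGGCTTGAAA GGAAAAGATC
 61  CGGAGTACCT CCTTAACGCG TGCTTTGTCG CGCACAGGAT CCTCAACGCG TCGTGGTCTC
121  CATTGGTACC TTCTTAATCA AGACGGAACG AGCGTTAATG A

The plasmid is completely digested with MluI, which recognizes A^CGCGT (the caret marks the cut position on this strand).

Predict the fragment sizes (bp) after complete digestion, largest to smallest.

MluI sites (ACGCGT) start at positions 33, 76, 106.
MluI cuts after the first base of each site, so after positions 33, 76, 106.
Circular molecule, 3 cuts → 3 fragments:
  34–76 → 43 bp
  77–106 → 30 bp
  107–161 then 1–33 → 55 + 33 = 88 bp
Sorted largest to smallest: 88, 43, 30 bp.

88, 43, 30 bp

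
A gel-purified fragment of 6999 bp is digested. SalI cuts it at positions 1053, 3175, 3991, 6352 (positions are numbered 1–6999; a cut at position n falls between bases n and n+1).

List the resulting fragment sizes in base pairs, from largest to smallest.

2361, 2122, 1053, 816, 647 bp

Linear molecule, 4 cuts → 5 fragments:
  1053 − 0 = 1053 bp
  3175 − 1053 = 2122 bp
  3991 − 3175 = 816 bp
  6352 − 3991 = 2361 bp
  6999 − 6352 = 647 bp
Sorted largest to smallest: 2361, 2122, 1053, 816, 647 bp.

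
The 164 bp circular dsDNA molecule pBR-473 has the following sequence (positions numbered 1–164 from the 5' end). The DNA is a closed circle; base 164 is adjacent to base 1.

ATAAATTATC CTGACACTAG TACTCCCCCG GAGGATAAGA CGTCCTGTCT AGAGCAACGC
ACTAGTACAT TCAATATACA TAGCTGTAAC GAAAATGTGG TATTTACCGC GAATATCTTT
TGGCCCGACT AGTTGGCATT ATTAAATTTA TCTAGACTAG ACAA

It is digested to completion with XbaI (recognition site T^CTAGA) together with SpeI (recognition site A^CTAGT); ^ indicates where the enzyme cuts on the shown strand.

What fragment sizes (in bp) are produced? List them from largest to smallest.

67, 32, 29, 23, 13 bp

XbaI sites (TCTAGA) start at positions 48, 151.
XbaI cuts after the first base of each site, so after positions 48, 151.
SpeI sites (ACTAGT) start at positions 16, 61, 128.
SpeI cuts after the first base of each site, so after positions 16, 61, 128.
Combined cut positions: 16, 48, 61, 128, 151.
Circular molecule, 5 cuts → 5 fragments:
  17–48 → 32 bp
  49–61 → 13 bp
  62–128 → 67 bp
  129–151 → 23 bp
  152–164 then 1–16 → 13 + 16 = 29 bp
Sorted largest to smallest: 67, 32, 29, 23, 13 bp.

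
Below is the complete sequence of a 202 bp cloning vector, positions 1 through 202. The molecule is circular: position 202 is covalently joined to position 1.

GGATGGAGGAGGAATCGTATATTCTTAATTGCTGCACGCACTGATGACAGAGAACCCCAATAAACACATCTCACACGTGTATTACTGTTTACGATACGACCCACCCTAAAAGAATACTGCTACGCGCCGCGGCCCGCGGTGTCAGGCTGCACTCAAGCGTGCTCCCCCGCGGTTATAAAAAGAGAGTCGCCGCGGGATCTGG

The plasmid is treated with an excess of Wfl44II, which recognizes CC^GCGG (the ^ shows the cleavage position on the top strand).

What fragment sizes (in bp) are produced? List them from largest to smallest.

Wfl44II sites (CCGCGG) start at positions 127, 134, 167, 190.
Wfl44II cuts after base 2 of each site, so after positions 128, 135, 168, 191.
Circular molecule, 4 cuts → 4 fragments:
  129–135 → 7 bp
  136–168 → 33 bp
  169–191 → 23 bp
  192–202 then 1–128 → 11 + 128 = 139 bp
Sorted largest to smallest: 139, 33, 23, 7 bp.

139, 33, 23, 7 bp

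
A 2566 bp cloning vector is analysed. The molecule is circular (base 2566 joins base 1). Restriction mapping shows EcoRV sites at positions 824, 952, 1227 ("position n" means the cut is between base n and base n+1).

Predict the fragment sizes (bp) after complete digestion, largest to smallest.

2163, 275, 128 bp

Circular molecule, 3 cuts → 3 fragments:
  952 − 824 = 128 bp
  1227 − 952 = 275 bp
  wrap: 2566 − 1227 + 824 = 2163 bp
Sorted largest to smallest: 2163, 275, 128 bp.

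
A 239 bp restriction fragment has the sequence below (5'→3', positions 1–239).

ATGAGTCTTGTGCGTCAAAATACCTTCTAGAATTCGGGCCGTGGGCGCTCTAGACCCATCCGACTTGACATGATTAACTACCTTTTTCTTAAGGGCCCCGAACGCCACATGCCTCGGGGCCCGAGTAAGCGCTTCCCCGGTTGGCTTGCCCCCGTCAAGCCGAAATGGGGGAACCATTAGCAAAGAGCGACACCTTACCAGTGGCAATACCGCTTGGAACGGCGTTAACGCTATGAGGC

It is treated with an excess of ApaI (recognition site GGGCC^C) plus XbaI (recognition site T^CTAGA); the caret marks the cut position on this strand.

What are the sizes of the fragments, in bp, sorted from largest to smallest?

ApaI sites (GGGCCC) start at positions 93, 117.
ApaI cuts after base 5 of each site (before the last base), so after positions 97, 121.
XbaI sites (TCTAGA) start at positions 26, 49.
XbaI cuts after the first base of each site, so after positions 26, 49.
Combined cut positions: 26, 49, 97, 121.
Linear molecule, 4 cuts → 5 fragments:
  1–26 → 26 bp
  27–49 → 23 bp
  50–97 → 48 bp
  98–121 → 24 bp
  122–239 → 118 bp
Sorted largest to smallest: 118, 48, 26, 24, 23 bp.

118, 48, 26, 24, 23 bp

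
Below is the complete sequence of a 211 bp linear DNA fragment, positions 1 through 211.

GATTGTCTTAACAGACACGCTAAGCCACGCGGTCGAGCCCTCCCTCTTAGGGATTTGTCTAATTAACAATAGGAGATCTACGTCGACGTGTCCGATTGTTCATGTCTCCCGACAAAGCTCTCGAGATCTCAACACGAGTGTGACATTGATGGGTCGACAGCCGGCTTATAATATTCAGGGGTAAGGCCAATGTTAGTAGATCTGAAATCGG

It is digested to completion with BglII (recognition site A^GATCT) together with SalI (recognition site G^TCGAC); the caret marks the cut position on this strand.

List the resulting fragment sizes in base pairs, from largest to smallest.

BglII sites (AGATCT) start at positions 74, 124, 198.
BglII cuts after the first base of each site, so after positions 74, 124, 198.
SalI sites (GTCGAC) start at positions 82, 153.
SalI cuts after the first base of each site, so after positions 82, 153.
Combined cut positions: 74, 82, 124, 153, 198.
Linear molecule, 5 cuts → 6 fragments:
  1–74 → 74 bp
  75–82 → 8 bp
  83–124 → 42 bp
  125–153 → 29 bp
  154–198 → 45 bp
  199–211 → 13 bp
Sorted largest to smallest: 74, 45, 42, 29, 13, 8 bp.

74, 45, 42, 29, 13, 8 bp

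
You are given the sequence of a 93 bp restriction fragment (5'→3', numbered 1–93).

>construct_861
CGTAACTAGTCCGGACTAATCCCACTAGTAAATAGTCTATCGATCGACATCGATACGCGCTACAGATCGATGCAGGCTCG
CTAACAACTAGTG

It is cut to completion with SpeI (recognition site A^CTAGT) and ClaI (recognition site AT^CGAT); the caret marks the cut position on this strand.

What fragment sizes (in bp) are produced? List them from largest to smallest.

20, 19, 17, 16, 10, 6, 5 bp

SpeI sites (ACTAGT) start at positions 5, 24, 87.
SpeI cuts after the first base of each site, so after positions 5, 24, 87.
ClaI sites (ATCGAT) start at positions 39, 49, 66.
ClaI cuts after base 2 of each site, so after positions 40, 50, 67.
Combined cut positions: 5, 24, 40, 50, 67, 87.
Linear molecule, 6 cuts → 7 fragments:
  1–5 → 5 bp
  6–24 → 19 bp
  25–40 → 16 bp
  41–50 → 10 bp
  51–67 → 17 bp
  68–87 → 20 bp
  88–93 → 6 bp
Sorted largest to smallest: 20, 19, 17, 16, 10, 6, 5 bp.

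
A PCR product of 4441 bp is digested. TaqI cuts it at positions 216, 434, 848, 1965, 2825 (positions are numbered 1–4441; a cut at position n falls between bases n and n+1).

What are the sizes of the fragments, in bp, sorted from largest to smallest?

1616, 1117, 860, 414, 218, 216 bp

Linear molecule, 5 cuts → 6 fragments:
  216 − 0 = 216 bp
  434 − 216 = 218 bp
  848 − 434 = 414 bp
  1965 − 848 = 1117 bp
  2825 − 1965 = 860 bp
  4441 − 2825 = 1616 bp
Sorted largest to smallest: 1616, 1117, 860, 414, 218, 216 bp.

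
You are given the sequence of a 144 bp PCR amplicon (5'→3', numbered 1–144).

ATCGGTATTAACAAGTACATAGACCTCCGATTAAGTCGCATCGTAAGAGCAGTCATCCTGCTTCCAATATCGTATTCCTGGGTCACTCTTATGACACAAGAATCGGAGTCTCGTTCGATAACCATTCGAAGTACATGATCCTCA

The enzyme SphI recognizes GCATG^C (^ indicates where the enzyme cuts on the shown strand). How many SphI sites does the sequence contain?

No occurrence of GCATGC is present in the sequence.
SphI does not cut: 0 sites.

0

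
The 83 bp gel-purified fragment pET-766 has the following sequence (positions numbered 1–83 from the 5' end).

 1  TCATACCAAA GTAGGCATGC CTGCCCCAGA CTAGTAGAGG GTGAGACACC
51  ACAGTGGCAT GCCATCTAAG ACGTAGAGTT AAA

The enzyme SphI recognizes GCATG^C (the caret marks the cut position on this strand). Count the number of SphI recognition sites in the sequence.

2

GCATGC occurs starting at positions 15, 57.
SphI cuts at 2 sites.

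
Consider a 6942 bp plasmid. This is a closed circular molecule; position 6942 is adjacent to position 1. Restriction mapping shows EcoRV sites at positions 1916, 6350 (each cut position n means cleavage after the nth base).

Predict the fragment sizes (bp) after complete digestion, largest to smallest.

4434, 2508 bp

Circular molecule, 2 cuts → 2 fragments:
  6350 − 1916 = 4434 bp
  wrap: 6942 − 6350 + 1916 = 2508 bp
Sorted largest to smallest: 4434, 2508 bp.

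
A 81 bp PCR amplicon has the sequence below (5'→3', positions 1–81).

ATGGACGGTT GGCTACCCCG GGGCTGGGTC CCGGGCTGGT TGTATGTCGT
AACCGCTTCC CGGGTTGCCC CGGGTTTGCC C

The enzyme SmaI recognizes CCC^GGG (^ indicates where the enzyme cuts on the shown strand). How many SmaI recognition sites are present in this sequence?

CCCGGG occurs starting at positions 17, 30, 59, 69.
SmaI cuts at 4 sites.

4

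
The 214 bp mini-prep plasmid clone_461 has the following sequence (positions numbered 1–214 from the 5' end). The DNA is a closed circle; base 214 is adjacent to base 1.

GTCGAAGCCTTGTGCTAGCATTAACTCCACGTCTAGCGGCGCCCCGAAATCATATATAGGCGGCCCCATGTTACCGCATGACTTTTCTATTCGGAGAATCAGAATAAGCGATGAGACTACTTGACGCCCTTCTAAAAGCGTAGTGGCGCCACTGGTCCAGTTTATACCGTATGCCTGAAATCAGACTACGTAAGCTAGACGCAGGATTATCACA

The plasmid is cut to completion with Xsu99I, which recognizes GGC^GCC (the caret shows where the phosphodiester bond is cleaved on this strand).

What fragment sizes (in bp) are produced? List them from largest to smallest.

Xsu99I sites (GGCGCC) start at positions 38, 145.
Xsu99I cuts after base 3 of each site, so after positions 40, 147.
Circular molecule, 2 cuts → 2 fragments:
  41–147 → 107 bp
  148–214 then 1–40 → 67 + 40 = 107 bp
Sorted largest to smallest: 107, 107 bp.

107, 107 bp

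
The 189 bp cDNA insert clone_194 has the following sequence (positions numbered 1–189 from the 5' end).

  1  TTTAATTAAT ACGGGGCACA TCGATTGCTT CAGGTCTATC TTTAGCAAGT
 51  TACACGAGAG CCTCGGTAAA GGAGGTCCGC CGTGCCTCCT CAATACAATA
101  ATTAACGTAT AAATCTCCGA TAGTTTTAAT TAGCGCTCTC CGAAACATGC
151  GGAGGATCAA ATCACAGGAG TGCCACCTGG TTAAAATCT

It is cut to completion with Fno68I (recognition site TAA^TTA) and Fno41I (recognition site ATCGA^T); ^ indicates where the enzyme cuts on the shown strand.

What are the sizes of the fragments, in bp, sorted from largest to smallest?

77, 60, 28, 19, 5 bp

Fno68I sites (TAATTA) start at positions 3, 99, 127.
Fno68I cuts after base 3 of each site, so after positions 5, 101, 129.
The Fno41I site (ATCGAT) starts at position 20.
Fno41I cuts after base 5 of each site (before the last base), so after position 24.
Combined cut positions: 5, 24, 101, 129.
Linear molecule, 4 cuts → 5 fragments:
  1–5 → 5 bp
  6–24 → 19 bp
  25–101 → 77 bp
  102–129 → 28 bp
  130–189 → 60 bp
Sorted largest to smallest: 77, 60, 28, 19, 5 bp.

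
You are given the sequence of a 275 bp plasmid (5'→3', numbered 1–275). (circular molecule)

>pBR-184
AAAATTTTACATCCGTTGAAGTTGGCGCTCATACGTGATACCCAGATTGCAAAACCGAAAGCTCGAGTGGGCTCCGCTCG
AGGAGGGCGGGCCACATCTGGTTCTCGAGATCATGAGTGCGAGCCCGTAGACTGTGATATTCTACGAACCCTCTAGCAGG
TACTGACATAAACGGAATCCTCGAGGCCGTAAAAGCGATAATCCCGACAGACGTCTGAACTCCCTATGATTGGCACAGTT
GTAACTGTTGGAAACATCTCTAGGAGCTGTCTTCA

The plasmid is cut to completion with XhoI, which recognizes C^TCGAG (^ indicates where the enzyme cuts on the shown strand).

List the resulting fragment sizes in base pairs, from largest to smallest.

XhoI sites (CTCGAG) start at positions 62, 77, 104, 180.
XhoI cuts after the first base of each site, so after positions 62, 77, 104, 180.
Circular molecule, 4 cuts → 4 fragments:
  63–77 → 15 bp
  78–104 → 27 bp
  105–180 → 76 bp
  181–275 then 1–62 → 95 + 62 = 157 bp
Sorted largest to smallest: 157, 76, 27, 15 bp.

157, 76, 27, 15 bp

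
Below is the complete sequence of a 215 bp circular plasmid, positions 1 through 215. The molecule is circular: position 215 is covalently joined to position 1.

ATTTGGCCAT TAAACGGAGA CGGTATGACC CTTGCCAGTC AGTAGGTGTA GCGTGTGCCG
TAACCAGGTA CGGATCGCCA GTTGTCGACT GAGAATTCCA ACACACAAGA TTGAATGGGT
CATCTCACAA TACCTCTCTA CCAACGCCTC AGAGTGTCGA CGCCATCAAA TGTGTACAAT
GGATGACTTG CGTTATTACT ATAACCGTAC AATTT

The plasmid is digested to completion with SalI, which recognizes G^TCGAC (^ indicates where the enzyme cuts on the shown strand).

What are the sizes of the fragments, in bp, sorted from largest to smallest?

SalI sites (GTCGAC) start at positions 84, 156.
SalI cuts after the first base of each site, so after positions 84, 156.
Circular molecule, 2 cuts → 2 fragments:
  85–156 → 72 bp
  157–215 then 1–84 → 59 + 84 = 143 bp
Sorted largest to smallest: 143, 72 bp.

143, 72 bp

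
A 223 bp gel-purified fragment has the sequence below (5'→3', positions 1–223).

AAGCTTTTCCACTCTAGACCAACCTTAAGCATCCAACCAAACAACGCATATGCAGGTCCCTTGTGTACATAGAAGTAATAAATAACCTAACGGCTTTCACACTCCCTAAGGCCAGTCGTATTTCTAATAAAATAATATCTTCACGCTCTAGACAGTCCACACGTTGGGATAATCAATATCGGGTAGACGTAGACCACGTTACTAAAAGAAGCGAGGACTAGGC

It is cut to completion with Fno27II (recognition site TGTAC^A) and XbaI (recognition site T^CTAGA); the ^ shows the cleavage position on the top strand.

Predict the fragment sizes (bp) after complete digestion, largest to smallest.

The Fno27II site (TGTACA) starts at position 64.
Fno27II cuts after base 5 of each site (before the last base), so after position 68.
XbaI sites (TCTAGA) start at positions 13, 147.
XbaI cuts after the first base of each site, so after positions 13, 147.
Combined cut positions: 13, 68, 147.
Linear molecule, 3 cuts → 4 fragments:
  1–13 → 13 bp
  14–68 → 55 bp
  69–147 → 79 bp
  148–223 → 76 bp
Sorted largest to smallest: 79, 76, 55, 13 bp.

79, 76, 55, 13 bp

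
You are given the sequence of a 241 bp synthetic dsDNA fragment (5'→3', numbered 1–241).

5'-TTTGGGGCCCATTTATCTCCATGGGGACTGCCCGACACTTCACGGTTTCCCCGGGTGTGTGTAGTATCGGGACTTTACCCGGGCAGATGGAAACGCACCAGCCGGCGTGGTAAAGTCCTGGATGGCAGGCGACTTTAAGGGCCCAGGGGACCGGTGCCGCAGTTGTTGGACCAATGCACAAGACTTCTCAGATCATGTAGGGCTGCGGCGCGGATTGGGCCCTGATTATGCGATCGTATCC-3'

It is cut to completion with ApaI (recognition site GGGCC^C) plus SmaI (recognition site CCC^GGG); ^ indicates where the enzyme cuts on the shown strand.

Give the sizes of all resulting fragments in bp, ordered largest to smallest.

ApaI sites (GGGCCC) start at positions 5, 139, 217.
ApaI cuts after base 5 of each site (before the last base), so after positions 9, 143, 221.
SmaI sites (CCCGGG) start at positions 50, 78.
SmaI cuts after base 3 of each site, so after positions 52, 80.
Combined cut positions: 9, 52, 80, 143, 221.
Linear molecule, 5 cuts → 6 fragments:
  1–9 → 9 bp
  10–52 → 43 bp
  53–80 → 28 bp
  81–143 → 63 bp
  144–221 → 78 bp
  222–241 → 20 bp
Sorted largest to smallest: 78, 63, 43, 28, 20, 9 bp.

78, 63, 43, 28, 20, 9 bp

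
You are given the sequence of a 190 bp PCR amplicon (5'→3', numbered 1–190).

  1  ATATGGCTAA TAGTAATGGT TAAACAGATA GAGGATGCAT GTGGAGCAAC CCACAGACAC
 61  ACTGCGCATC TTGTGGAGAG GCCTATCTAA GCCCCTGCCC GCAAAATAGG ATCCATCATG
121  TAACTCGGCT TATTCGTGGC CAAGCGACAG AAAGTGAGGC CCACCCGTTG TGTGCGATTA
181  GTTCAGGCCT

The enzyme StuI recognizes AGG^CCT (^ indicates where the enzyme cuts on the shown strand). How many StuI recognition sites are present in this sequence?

AGGCCT occurs starting at positions 79, 185.
StuI cuts at 2 sites.

2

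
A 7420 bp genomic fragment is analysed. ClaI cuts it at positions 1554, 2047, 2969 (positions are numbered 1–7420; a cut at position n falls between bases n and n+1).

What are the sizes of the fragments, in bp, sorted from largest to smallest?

4451, 1554, 922, 493 bp

Linear molecule, 3 cuts → 4 fragments:
  1554 − 0 = 1554 bp
  2047 − 1554 = 493 bp
  2969 − 2047 = 922 bp
  7420 − 2969 = 4451 bp
Sorted largest to smallest: 4451, 1554, 922, 493 bp.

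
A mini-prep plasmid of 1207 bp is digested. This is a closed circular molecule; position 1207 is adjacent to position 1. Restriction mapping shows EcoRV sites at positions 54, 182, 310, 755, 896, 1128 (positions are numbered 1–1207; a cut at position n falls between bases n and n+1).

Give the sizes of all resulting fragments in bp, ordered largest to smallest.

445, 232, 141, 133, 128, 128 bp

Circular molecule, 6 cuts → 6 fragments:
  182 − 54 = 128 bp
  310 − 182 = 128 bp
  755 − 310 = 445 bp
  896 − 755 = 141 bp
  1128 − 896 = 232 bp
  wrap: 1207 − 1128 + 54 = 133 bp
Sorted largest to smallest: 445, 232, 141, 133, 128, 128 bp.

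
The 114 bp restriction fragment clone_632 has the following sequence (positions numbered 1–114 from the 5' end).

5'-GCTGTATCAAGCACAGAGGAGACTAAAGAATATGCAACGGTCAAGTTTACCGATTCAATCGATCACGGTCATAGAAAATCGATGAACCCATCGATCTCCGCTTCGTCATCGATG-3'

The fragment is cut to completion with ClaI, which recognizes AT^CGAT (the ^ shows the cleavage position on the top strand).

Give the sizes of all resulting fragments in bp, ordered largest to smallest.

59, 20, 18, 12, 5 bp

ClaI sites (ATCGAT) start at positions 58, 78, 90, 108.
ClaI cuts after base 2 of each site, so after positions 59, 79, 91, 109.
Linear molecule, 4 cuts → 5 fragments:
  1–59 → 59 bp
  60–79 → 20 bp
  80–91 → 12 bp
  92–109 → 18 bp
  110–114 → 5 bp
Sorted largest to smallest: 59, 20, 18, 12, 5 bp.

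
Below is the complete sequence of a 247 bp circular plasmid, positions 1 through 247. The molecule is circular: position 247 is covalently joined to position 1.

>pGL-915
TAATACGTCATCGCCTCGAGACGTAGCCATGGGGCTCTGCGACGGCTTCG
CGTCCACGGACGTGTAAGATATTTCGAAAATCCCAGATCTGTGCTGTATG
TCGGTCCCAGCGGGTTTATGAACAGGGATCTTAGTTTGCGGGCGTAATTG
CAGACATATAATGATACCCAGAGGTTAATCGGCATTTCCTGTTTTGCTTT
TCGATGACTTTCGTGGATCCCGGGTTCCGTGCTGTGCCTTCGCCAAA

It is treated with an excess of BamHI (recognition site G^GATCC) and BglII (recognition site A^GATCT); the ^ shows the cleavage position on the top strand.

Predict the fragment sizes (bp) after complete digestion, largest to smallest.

130, 117 bp

The BamHI site (GGATCC) starts at position 215.
BamHI cuts after the first base of each site, so after position 215.
The BglII site (AGATCT) starts at position 85.
BglII cuts after the first base of each site, so after position 85.
Combined cut positions: 85, 215.
Circular molecule, 2 cuts → 2 fragments:
  86–215 → 130 bp
  216–247 then 1–85 → 32 + 85 = 117 bp
Sorted largest to smallest: 130, 117 bp.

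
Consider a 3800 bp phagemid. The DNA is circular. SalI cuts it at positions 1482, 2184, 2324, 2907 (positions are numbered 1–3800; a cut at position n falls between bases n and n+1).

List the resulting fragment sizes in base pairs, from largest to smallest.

2375, 702, 583, 140 bp

Circular molecule, 4 cuts → 4 fragments:
  2184 − 1482 = 702 bp
  2324 − 2184 = 140 bp
  2907 − 2324 = 583 bp
  wrap: 3800 − 2907 + 1482 = 2375 bp
Sorted largest to smallest: 2375, 702, 583, 140 bp.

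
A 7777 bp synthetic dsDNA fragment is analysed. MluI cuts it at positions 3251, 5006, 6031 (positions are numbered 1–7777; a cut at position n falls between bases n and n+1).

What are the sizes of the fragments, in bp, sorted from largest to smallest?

Linear molecule, 3 cuts → 4 fragments:
  3251 − 0 = 3251 bp
  5006 − 3251 = 1755 bp
  6031 − 5006 = 1025 bp
  7777 − 6031 = 1746 bp
Sorted largest to smallest: 3251, 1755, 1746, 1025 bp.

3251, 1755, 1746, 1025 bp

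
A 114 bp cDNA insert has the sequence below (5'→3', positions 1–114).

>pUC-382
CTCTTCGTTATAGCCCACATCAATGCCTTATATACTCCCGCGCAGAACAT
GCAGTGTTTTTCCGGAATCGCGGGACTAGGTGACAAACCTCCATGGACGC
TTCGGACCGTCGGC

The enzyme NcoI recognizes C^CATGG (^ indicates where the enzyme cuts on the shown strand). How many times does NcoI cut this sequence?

CCATGG occurs starting at position 91.
NcoI cuts at 1 site.

1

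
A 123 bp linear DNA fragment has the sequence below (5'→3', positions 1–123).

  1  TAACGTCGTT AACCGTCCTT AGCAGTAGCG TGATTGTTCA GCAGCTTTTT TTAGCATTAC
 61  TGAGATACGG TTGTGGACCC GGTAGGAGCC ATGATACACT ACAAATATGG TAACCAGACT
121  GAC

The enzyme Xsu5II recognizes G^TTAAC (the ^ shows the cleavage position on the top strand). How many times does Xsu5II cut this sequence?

1

GTTAAC occurs starting at position 8.
Xsu5II cuts at 1 site.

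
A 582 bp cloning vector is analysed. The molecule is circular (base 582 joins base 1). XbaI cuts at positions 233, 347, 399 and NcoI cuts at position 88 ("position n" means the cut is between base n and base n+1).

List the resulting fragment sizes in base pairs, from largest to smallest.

Combined cut positions (sorted): 88, 233, 347, 399.
Circular molecule, 4 cuts → 4 fragments:
  233 − 88 = 145 bp
  347 − 233 = 114 bp
  399 − 347 = 52 bp
  wrap: 582 − 399 + 88 = 271 bp
Sorted largest to smallest: 271, 145, 114, 52 bp.

271, 145, 114, 52 bp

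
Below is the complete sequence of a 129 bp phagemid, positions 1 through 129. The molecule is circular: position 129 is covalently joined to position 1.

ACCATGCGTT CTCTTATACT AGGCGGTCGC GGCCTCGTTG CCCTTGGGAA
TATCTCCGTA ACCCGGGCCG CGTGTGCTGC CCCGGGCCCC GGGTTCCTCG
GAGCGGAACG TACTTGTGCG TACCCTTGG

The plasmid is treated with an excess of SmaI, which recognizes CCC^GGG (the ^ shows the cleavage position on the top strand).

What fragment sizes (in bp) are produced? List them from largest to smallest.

103, 19, 7 bp

SmaI sites (CCCGGG) start at positions 62, 81, 88.
SmaI cuts after base 3 of each site, so after positions 64, 83, 90.
Circular molecule, 3 cuts → 3 fragments:
  65–83 → 19 bp
  84–90 → 7 bp
  91–129 then 1–64 → 39 + 64 = 103 bp
Sorted largest to smallest: 103, 19, 7 bp.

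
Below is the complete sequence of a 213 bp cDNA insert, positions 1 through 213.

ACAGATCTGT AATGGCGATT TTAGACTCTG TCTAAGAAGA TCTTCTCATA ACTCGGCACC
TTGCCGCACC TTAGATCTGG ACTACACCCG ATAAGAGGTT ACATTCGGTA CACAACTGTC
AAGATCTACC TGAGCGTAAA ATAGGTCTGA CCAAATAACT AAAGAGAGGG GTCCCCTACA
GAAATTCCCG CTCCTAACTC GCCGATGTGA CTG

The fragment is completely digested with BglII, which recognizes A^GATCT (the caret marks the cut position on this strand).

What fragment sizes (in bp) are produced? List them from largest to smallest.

91, 49, 35, 35, 3 bp

BglII sites (AGATCT) start at positions 3, 38, 73, 122.
BglII cuts after the first base of each site, so after positions 3, 38, 73, 122.
Linear molecule, 4 cuts → 5 fragments:
  1–3 → 3 bp
  4–38 → 35 bp
  39–73 → 35 bp
  74–122 → 49 bp
  123–213 → 91 bp
Sorted largest to smallest: 91, 49, 35, 35, 3 bp.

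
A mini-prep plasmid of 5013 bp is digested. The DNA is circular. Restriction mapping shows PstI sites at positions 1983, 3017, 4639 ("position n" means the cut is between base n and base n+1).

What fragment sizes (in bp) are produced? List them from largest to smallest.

2357, 1622, 1034 bp

Circular molecule, 3 cuts → 3 fragments:
  3017 − 1983 = 1034 bp
  4639 − 3017 = 1622 bp
  wrap: 5013 − 4639 + 1983 = 2357 bp
Sorted largest to smallest: 2357, 1622, 1034 bp.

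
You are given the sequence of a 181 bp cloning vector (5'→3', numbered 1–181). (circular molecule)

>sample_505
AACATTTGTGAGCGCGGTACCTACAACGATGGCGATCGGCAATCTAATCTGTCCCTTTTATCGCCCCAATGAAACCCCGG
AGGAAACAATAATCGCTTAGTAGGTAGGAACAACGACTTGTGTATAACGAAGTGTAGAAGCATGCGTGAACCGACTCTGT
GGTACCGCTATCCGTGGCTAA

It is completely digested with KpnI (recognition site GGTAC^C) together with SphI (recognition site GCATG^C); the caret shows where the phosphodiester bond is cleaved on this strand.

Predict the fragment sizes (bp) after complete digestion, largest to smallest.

KpnI sites (GGTACC) start at positions 16, 161.
KpnI cuts after base 5 of each site (before the last base), so after positions 20, 165.
The SphI site (GCATGC) starts at position 140.
SphI cuts after base 5 of each site (before the last base), so after position 144.
Combined cut positions: 20, 144, 165.
Circular molecule, 3 cuts → 3 fragments:
  21–144 → 124 bp
  145–165 → 21 bp
  166–181 then 1–20 → 16 + 20 = 36 bp
Sorted largest to smallest: 124, 36, 21 bp.

124, 36, 21 bp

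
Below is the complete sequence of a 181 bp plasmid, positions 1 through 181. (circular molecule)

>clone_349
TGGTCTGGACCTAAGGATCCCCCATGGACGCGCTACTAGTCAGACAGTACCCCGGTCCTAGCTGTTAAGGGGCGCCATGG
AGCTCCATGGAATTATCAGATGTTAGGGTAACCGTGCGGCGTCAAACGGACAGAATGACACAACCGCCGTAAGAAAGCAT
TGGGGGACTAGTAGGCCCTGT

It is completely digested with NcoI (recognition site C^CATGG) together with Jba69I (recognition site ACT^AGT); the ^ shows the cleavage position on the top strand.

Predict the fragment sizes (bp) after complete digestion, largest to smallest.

NcoI sites (CCATGG) start at positions 22, 75, 85.
NcoI cuts after the first base of each site, so after positions 22, 75, 85.
Jba69I sites (ACTAGT) start at positions 35, 167.
Jba69I cuts after base 3 of each site, so after positions 37, 169.
Combined cut positions: 22, 37, 75, 85, 169.
Circular molecule, 5 cuts → 5 fragments:
  23–37 → 15 bp
  38–75 → 38 bp
  76–85 → 10 bp
  86–169 → 84 bp
  170–181 then 1–22 → 12 + 22 = 34 bp
Sorted largest to smallest: 84, 38, 34, 15, 10 bp.

84, 38, 34, 15, 10 bp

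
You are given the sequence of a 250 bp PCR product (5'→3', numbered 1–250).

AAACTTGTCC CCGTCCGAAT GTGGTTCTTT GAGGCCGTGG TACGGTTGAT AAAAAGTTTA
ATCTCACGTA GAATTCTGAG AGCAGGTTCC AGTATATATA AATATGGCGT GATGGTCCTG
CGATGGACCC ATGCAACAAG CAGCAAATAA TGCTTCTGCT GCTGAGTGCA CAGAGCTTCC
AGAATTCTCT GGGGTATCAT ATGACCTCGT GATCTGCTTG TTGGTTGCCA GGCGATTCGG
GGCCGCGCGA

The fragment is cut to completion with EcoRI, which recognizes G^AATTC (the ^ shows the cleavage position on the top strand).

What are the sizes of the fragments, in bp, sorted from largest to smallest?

111, 71, 68 bp

EcoRI sites (GAATTC) start at positions 71, 182.
EcoRI cuts after the first base of each site, so after positions 71, 182.
Linear molecule, 2 cuts → 3 fragments:
  1–71 → 71 bp
  72–182 → 111 bp
  183–250 → 68 bp
Sorted largest to smallest: 111, 71, 68 bp.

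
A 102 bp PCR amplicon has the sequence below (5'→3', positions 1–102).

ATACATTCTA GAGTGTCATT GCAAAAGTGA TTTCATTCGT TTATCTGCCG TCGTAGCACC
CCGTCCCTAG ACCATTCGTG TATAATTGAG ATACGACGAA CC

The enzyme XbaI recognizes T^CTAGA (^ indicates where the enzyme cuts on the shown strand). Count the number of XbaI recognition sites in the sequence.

1

TCTAGA occurs starting at position 7.
XbaI cuts at 1 site.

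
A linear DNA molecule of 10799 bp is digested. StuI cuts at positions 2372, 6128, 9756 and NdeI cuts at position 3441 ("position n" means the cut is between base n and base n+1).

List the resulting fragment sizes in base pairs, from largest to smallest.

Combined cut positions (sorted): 2372, 3441, 6128, 9756.
Linear molecule, 4 cuts → 5 fragments:
  2372 − 0 = 2372 bp
  3441 − 2372 = 1069 bp
  6128 − 3441 = 2687 bp
  9756 − 6128 = 3628 bp
  10799 − 9756 = 1043 bp
Sorted largest to smallest: 3628, 2687, 2372, 1069, 1043 bp.

3628, 2687, 2372, 1069, 1043 bp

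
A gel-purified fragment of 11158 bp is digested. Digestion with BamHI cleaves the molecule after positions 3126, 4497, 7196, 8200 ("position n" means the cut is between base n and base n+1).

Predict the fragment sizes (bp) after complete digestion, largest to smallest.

3126, 2958, 2699, 1371, 1004 bp

Linear molecule, 4 cuts → 5 fragments:
  3126 − 0 = 3126 bp
  4497 − 3126 = 1371 bp
  7196 − 4497 = 2699 bp
  8200 − 7196 = 1004 bp
  11158 − 8200 = 2958 bp
Sorted largest to smallest: 3126, 2958, 2699, 1371, 1004 bp.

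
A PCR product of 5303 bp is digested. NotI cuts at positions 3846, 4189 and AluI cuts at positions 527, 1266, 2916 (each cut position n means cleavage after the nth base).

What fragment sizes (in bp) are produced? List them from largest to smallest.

1650, 1114, 930, 739, 527, 343 bp

Combined cut positions (sorted): 527, 1266, 2916, 3846, 4189.
Linear molecule, 5 cuts → 6 fragments:
  527 − 0 = 527 bp
  1266 − 527 = 739 bp
  2916 − 1266 = 1650 bp
  3846 − 2916 = 930 bp
  4189 − 3846 = 343 bp
  5303 − 4189 = 1114 bp
Sorted largest to smallest: 1650, 1114, 930, 739, 527, 343 bp.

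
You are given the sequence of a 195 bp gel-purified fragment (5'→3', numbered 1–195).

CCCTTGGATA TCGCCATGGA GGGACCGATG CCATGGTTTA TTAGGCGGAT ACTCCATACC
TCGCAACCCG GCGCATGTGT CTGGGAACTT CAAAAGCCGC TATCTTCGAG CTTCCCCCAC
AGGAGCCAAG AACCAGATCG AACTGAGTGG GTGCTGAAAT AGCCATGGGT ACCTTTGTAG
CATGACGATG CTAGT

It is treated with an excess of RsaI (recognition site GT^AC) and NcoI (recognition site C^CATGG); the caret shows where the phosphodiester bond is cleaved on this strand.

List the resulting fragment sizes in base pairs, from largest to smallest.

The RsaI site (GTAC) starts at position 169.
RsaI cuts after base 2 of each site, so after position 170.
NcoI sites (CCATGG) start at positions 14, 31, 163.
NcoI cuts after the first base of each site, so after positions 14, 31, 163.
Combined cut positions: 14, 31, 163, 170.
Linear molecule, 4 cuts → 5 fragments:
  1–14 → 14 bp
  15–31 → 17 bp
  32–163 → 132 bp
  164–170 → 7 bp
  171–195 → 25 bp
Sorted largest to smallest: 132, 25, 17, 14, 7 bp.

132, 25, 17, 14, 7 bp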